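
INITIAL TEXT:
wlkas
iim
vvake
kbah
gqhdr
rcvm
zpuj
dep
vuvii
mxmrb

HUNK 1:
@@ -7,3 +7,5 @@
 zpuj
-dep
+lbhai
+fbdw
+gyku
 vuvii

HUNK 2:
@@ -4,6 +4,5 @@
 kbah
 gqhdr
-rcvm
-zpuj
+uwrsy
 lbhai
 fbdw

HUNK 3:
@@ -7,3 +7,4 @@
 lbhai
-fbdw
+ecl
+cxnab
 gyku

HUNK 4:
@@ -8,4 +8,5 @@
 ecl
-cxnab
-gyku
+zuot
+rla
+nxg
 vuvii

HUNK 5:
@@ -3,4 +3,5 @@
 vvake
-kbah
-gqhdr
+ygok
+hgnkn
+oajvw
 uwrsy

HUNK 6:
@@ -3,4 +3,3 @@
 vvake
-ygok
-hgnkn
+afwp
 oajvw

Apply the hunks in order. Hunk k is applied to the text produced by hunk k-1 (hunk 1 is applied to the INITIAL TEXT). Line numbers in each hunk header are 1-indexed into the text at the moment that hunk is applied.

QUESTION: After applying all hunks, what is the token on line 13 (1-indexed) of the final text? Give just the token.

Answer: mxmrb

Derivation:
Hunk 1: at line 7 remove [dep] add [lbhai,fbdw,gyku] -> 12 lines: wlkas iim vvake kbah gqhdr rcvm zpuj lbhai fbdw gyku vuvii mxmrb
Hunk 2: at line 4 remove [rcvm,zpuj] add [uwrsy] -> 11 lines: wlkas iim vvake kbah gqhdr uwrsy lbhai fbdw gyku vuvii mxmrb
Hunk 3: at line 7 remove [fbdw] add [ecl,cxnab] -> 12 lines: wlkas iim vvake kbah gqhdr uwrsy lbhai ecl cxnab gyku vuvii mxmrb
Hunk 4: at line 8 remove [cxnab,gyku] add [zuot,rla,nxg] -> 13 lines: wlkas iim vvake kbah gqhdr uwrsy lbhai ecl zuot rla nxg vuvii mxmrb
Hunk 5: at line 3 remove [kbah,gqhdr] add [ygok,hgnkn,oajvw] -> 14 lines: wlkas iim vvake ygok hgnkn oajvw uwrsy lbhai ecl zuot rla nxg vuvii mxmrb
Hunk 6: at line 3 remove [ygok,hgnkn] add [afwp] -> 13 lines: wlkas iim vvake afwp oajvw uwrsy lbhai ecl zuot rla nxg vuvii mxmrb
Final line 13: mxmrb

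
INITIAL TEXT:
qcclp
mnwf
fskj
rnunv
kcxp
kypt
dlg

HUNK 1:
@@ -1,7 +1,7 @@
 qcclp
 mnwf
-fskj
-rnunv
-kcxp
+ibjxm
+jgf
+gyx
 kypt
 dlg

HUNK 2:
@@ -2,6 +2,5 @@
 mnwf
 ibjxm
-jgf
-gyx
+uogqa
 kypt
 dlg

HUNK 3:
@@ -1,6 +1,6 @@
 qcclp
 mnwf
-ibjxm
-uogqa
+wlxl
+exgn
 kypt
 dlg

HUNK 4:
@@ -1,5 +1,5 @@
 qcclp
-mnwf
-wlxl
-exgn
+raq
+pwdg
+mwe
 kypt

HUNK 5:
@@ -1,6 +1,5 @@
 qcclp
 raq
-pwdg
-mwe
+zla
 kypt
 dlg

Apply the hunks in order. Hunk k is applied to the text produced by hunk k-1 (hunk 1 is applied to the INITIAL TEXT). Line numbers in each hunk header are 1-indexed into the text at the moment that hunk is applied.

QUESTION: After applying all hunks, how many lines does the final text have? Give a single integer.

Answer: 5

Derivation:
Hunk 1: at line 1 remove [fskj,rnunv,kcxp] add [ibjxm,jgf,gyx] -> 7 lines: qcclp mnwf ibjxm jgf gyx kypt dlg
Hunk 2: at line 2 remove [jgf,gyx] add [uogqa] -> 6 lines: qcclp mnwf ibjxm uogqa kypt dlg
Hunk 3: at line 1 remove [ibjxm,uogqa] add [wlxl,exgn] -> 6 lines: qcclp mnwf wlxl exgn kypt dlg
Hunk 4: at line 1 remove [mnwf,wlxl,exgn] add [raq,pwdg,mwe] -> 6 lines: qcclp raq pwdg mwe kypt dlg
Hunk 5: at line 1 remove [pwdg,mwe] add [zla] -> 5 lines: qcclp raq zla kypt dlg
Final line count: 5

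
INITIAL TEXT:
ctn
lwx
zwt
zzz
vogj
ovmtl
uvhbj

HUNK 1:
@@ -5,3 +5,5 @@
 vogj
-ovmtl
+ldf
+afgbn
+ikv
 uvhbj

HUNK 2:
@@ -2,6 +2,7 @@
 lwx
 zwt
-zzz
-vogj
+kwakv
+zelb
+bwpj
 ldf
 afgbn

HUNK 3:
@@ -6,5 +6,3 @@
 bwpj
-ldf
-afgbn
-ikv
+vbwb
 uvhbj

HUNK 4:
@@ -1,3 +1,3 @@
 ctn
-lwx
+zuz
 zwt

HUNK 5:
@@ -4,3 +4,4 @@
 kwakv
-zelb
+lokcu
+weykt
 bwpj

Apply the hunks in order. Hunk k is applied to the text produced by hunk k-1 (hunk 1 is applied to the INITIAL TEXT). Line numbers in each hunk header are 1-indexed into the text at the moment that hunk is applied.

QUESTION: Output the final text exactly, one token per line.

Hunk 1: at line 5 remove [ovmtl] add [ldf,afgbn,ikv] -> 9 lines: ctn lwx zwt zzz vogj ldf afgbn ikv uvhbj
Hunk 2: at line 2 remove [zzz,vogj] add [kwakv,zelb,bwpj] -> 10 lines: ctn lwx zwt kwakv zelb bwpj ldf afgbn ikv uvhbj
Hunk 3: at line 6 remove [ldf,afgbn,ikv] add [vbwb] -> 8 lines: ctn lwx zwt kwakv zelb bwpj vbwb uvhbj
Hunk 4: at line 1 remove [lwx] add [zuz] -> 8 lines: ctn zuz zwt kwakv zelb bwpj vbwb uvhbj
Hunk 5: at line 4 remove [zelb] add [lokcu,weykt] -> 9 lines: ctn zuz zwt kwakv lokcu weykt bwpj vbwb uvhbj

Answer: ctn
zuz
zwt
kwakv
lokcu
weykt
bwpj
vbwb
uvhbj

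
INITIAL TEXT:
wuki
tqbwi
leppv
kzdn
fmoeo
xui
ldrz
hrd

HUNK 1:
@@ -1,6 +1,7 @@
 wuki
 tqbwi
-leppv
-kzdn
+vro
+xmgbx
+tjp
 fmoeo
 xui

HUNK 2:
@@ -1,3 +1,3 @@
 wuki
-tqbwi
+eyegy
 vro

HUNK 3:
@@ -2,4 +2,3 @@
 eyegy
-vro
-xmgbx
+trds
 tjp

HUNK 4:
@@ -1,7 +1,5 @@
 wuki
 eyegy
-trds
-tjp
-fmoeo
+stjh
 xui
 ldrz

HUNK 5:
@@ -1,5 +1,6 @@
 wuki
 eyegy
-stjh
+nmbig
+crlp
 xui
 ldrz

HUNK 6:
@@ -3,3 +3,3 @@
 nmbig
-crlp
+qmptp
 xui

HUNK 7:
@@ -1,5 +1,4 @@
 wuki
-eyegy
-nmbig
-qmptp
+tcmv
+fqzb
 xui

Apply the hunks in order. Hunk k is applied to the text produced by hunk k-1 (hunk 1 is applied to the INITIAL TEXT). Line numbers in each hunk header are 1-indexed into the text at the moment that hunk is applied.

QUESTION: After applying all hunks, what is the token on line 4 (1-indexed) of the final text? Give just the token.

Answer: xui

Derivation:
Hunk 1: at line 1 remove [leppv,kzdn] add [vro,xmgbx,tjp] -> 9 lines: wuki tqbwi vro xmgbx tjp fmoeo xui ldrz hrd
Hunk 2: at line 1 remove [tqbwi] add [eyegy] -> 9 lines: wuki eyegy vro xmgbx tjp fmoeo xui ldrz hrd
Hunk 3: at line 2 remove [vro,xmgbx] add [trds] -> 8 lines: wuki eyegy trds tjp fmoeo xui ldrz hrd
Hunk 4: at line 1 remove [trds,tjp,fmoeo] add [stjh] -> 6 lines: wuki eyegy stjh xui ldrz hrd
Hunk 5: at line 1 remove [stjh] add [nmbig,crlp] -> 7 lines: wuki eyegy nmbig crlp xui ldrz hrd
Hunk 6: at line 3 remove [crlp] add [qmptp] -> 7 lines: wuki eyegy nmbig qmptp xui ldrz hrd
Hunk 7: at line 1 remove [eyegy,nmbig,qmptp] add [tcmv,fqzb] -> 6 lines: wuki tcmv fqzb xui ldrz hrd
Final line 4: xui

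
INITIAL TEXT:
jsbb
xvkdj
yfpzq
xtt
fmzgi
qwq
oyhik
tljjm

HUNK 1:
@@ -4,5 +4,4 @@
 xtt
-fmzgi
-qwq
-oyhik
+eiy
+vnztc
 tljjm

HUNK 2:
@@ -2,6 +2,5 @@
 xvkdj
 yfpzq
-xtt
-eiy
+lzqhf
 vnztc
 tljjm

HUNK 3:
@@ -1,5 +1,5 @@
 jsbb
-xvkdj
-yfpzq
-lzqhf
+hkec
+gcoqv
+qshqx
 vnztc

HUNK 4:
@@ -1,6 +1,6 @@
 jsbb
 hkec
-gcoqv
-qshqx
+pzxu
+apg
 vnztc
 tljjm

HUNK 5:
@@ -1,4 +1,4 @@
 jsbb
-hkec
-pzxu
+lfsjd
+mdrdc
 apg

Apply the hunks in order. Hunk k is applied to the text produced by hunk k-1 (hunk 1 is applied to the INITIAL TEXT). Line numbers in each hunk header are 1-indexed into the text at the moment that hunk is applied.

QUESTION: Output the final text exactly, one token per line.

Answer: jsbb
lfsjd
mdrdc
apg
vnztc
tljjm

Derivation:
Hunk 1: at line 4 remove [fmzgi,qwq,oyhik] add [eiy,vnztc] -> 7 lines: jsbb xvkdj yfpzq xtt eiy vnztc tljjm
Hunk 2: at line 2 remove [xtt,eiy] add [lzqhf] -> 6 lines: jsbb xvkdj yfpzq lzqhf vnztc tljjm
Hunk 3: at line 1 remove [xvkdj,yfpzq,lzqhf] add [hkec,gcoqv,qshqx] -> 6 lines: jsbb hkec gcoqv qshqx vnztc tljjm
Hunk 4: at line 1 remove [gcoqv,qshqx] add [pzxu,apg] -> 6 lines: jsbb hkec pzxu apg vnztc tljjm
Hunk 5: at line 1 remove [hkec,pzxu] add [lfsjd,mdrdc] -> 6 lines: jsbb lfsjd mdrdc apg vnztc tljjm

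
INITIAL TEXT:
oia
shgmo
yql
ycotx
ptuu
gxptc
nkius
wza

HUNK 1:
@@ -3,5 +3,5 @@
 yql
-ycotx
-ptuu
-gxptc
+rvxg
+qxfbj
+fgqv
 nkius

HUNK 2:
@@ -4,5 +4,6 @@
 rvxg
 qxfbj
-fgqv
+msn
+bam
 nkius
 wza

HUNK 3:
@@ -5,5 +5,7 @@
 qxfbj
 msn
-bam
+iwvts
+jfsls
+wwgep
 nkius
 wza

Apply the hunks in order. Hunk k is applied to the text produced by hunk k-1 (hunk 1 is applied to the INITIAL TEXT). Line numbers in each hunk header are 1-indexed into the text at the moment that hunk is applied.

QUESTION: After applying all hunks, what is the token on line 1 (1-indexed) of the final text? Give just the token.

Hunk 1: at line 3 remove [ycotx,ptuu,gxptc] add [rvxg,qxfbj,fgqv] -> 8 lines: oia shgmo yql rvxg qxfbj fgqv nkius wza
Hunk 2: at line 4 remove [fgqv] add [msn,bam] -> 9 lines: oia shgmo yql rvxg qxfbj msn bam nkius wza
Hunk 3: at line 5 remove [bam] add [iwvts,jfsls,wwgep] -> 11 lines: oia shgmo yql rvxg qxfbj msn iwvts jfsls wwgep nkius wza
Final line 1: oia

Answer: oia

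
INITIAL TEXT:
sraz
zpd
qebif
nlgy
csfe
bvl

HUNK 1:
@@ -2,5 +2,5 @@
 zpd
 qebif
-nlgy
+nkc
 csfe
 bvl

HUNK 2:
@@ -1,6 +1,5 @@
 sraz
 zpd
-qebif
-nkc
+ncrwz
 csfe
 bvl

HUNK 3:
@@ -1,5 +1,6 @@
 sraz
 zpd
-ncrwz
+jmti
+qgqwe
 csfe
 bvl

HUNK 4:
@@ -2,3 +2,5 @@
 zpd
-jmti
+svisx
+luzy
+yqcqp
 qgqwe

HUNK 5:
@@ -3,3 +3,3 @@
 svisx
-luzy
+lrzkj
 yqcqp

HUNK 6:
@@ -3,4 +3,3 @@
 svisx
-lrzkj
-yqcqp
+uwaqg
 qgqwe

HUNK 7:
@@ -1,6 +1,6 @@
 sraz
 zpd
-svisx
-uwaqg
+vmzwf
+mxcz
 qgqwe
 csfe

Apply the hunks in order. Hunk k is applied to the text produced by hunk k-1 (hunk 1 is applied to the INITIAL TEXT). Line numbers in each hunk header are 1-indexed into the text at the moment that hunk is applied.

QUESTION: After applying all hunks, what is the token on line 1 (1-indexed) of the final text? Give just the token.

Answer: sraz

Derivation:
Hunk 1: at line 2 remove [nlgy] add [nkc] -> 6 lines: sraz zpd qebif nkc csfe bvl
Hunk 2: at line 1 remove [qebif,nkc] add [ncrwz] -> 5 lines: sraz zpd ncrwz csfe bvl
Hunk 3: at line 1 remove [ncrwz] add [jmti,qgqwe] -> 6 lines: sraz zpd jmti qgqwe csfe bvl
Hunk 4: at line 2 remove [jmti] add [svisx,luzy,yqcqp] -> 8 lines: sraz zpd svisx luzy yqcqp qgqwe csfe bvl
Hunk 5: at line 3 remove [luzy] add [lrzkj] -> 8 lines: sraz zpd svisx lrzkj yqcqp qgqwe csfe bvl
Hunk 6: at line 3 remove [lrzkj,yqcqp] add [uwaqg] -> 7 lines: sraz zpd svisx uwaqg qgqwe csfe bvl
Hunk 7: at line 1 remove [svisx,uwaqg] add [vmzwf,mxcz] -> 7 lines: sraz zpd vmzwf mxcz qgqwe csfe bvl
Final line 1: sraz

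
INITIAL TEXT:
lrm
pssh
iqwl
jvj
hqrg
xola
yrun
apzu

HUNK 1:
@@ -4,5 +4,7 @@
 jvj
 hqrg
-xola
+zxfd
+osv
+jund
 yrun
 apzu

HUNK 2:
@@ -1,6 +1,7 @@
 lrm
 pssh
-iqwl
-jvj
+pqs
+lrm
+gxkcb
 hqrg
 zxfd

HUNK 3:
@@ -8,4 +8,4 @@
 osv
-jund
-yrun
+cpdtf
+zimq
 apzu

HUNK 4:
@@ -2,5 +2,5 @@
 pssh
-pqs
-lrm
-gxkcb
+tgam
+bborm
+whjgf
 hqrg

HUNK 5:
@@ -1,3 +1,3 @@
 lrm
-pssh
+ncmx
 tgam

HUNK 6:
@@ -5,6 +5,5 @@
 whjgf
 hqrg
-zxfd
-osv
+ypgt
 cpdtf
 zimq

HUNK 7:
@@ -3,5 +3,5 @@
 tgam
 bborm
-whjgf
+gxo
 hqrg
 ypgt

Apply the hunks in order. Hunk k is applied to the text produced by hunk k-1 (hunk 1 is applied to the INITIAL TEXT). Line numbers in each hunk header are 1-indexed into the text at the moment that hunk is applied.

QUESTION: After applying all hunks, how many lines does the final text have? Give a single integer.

Answer: 10

Derivation:
Hunk 1: at line 4 remove [xola] add [zxfd,osv,jund] -> 10 lines: lrm pssh iqwl jvj hqrg zxfd osv jund yrun apzu
Hunk 2: at line 1 remove [iqwl,jvj] add [pqs,lrm,gxkcb] -> 11 lines: lrm pssh pqs lrm gxkcb hqrg zxfd osv jund yrun apzu
Hunk 3: at line 8 remove [jund,yrun] add [cpdtf,zimq] -> 11 lines: lrm pssh pqs lrm gxkcb hqrg zxfd osv cpdtf zimq apzu
Hunk 4: at line 2 remove [pqs,lrm,gxkcb] add [tgam,bborm,whjgf] -> 11 lines: lrm pssh tgam bborm whjgf hqrg zxfd osv cpdtf zimq apzu
Hunk 5: at line 1 remove [pssh] add [ncmx] -> 11 lines: lrm ncmx tgam bborm whjgf hqrg zxfd osv cpdtf zimq apzu
Hunk 6: at line 5 remove [zxfd,osv] add [ypgt] -> 10 lines: lrm ncmx tgam bborm whjgf hqrg ypgt cpdtf zimq apzu
Hunk 7: at line 3 remove [whjgf] add [gxo] -> 10 lines: lrm ncmx tgam bborm gxo hqrg ypgt cpdtf zimq apzu
Final line count: 10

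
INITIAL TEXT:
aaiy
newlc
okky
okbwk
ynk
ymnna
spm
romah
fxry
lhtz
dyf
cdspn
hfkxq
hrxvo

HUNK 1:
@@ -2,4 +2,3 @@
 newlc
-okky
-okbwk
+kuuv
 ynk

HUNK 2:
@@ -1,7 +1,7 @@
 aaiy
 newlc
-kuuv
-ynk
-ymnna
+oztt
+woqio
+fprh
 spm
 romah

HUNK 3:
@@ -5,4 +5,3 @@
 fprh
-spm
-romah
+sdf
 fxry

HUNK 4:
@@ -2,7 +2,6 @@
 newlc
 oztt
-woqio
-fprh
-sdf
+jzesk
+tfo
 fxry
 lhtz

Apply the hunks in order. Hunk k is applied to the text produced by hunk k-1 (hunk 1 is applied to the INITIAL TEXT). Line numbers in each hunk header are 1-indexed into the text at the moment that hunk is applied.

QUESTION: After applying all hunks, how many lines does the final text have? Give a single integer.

Answer: 11

Derivation:
Hunk 1: at line 2 remove [okky,okbwk] add [kuuv] -> 13 lines: aaiy newlc kuuv ynk ymnna spm romah fxry lhtz dyf cdspn hfkxq hrxvo
Hunk 2: at line 1 remove [kuuv,ynk,ymnna] add [oztt,woqio,fprh] -> 13 lines: aaiy newlc oztt woqio fprh spm romah fxry lhtz dyf cdspn hfkxq hrxvo
Hunk 3: at line 5 remove [spm,romah] add [sdf] -> 12 lines: aaiy newlc oztt woqio fprh sdf fxry lhtz dyf cdspn hfkxq hrxvo
Hunk 4: at line 2 remove [woqio,fprh,sdf] add [jzesk,tfo] -> 11 lines: aaiy newlc oztt jzesk tfo fxry lhtz dyf cdspn hfkxq hrxvo
Final line count: 11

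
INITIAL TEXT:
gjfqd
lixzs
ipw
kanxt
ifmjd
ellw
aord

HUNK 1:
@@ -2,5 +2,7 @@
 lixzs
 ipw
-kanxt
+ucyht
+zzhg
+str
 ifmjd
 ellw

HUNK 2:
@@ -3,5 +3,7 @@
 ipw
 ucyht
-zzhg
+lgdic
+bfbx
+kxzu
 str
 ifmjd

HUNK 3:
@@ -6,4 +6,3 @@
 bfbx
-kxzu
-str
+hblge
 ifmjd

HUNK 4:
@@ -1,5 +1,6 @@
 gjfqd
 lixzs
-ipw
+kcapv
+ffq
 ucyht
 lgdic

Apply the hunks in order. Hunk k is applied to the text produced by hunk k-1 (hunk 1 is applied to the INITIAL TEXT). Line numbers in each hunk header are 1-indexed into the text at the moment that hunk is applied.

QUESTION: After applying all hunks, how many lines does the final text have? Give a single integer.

Hunk 1: at line 2 remove [kanxt] add [ucyht,zzhg,str] -> 9 lines: gjfqd lixzs ipw ucyht zzhg str ifmjd ellw aord
Hunk 2: at line 3 remove [zzhg] add [lgdic,bfbx,kxzu] -> 11 lines: gjfqd lixzs ipw ucyht lgdic bfbx kxzu str ifmjd ellw aord
Hunk 3: at line 6 remove [kxzu,str] add [hblge] -> 10 lines: gjfqd lixzs ipw ucyht lgdic bfbx hblge ifmjd ellw aord
Hunk 4: at line 1 remove [ipw] add [kcapv,ffq] -> 11 lines: gjfqd lixzs kcapv ffq ucyht lgdic bfbx hblge ifmjd ellw aord
Final line count: 11

Answer: 11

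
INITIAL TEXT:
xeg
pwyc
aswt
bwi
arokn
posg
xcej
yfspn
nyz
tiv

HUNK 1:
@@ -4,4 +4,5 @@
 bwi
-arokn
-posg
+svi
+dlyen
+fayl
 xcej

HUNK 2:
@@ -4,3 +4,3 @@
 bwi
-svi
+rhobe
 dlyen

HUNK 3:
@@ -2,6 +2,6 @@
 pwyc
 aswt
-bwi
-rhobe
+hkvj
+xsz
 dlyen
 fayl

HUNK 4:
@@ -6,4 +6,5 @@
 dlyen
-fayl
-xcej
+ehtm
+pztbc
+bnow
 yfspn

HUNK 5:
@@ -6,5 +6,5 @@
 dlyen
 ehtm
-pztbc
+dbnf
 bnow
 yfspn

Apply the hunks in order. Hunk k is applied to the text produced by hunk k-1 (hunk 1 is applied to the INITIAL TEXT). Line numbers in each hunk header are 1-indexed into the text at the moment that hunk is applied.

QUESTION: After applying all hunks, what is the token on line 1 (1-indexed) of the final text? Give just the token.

Hunk 1: at line 4 remove [arokn,posg] add [svi,dlyen,fayl] -> 11 lines: xeg pwyc aswt bwi svi dlyen fayl xcej yfspn nyz tiv
Hunk 2: at line 4 remove [svi] add [rhobe] -> 11 lines: xeg pwyc aswt bwi rhobe dlyen fayl xcej yfspn nyz tiv
Hunk 3: at line 2 remove [bwi,rhobe] add [hkvj,xsz] -> 11 lines: xeg pwyc aswt hkvj xsz dlyen fayl xcej yfspn nyz tiv
Hunk 4: at line 6 remove [fayl,xcej] add [ehtm,pztbc,bnow] -> 12 lines: xeg pwyc aswt hkvj xsz dlyen ehtm pztbc bnow yfspn nyz tiv
Hunk 5: at line 6 remove [pztbc] add [dbnf] -> 12 lines: xeg pwyc aswt hkvj xsz dlyen ehtm dbnf bnow yfspn nyz tiv
Final line 1: xeg

Answer: xeg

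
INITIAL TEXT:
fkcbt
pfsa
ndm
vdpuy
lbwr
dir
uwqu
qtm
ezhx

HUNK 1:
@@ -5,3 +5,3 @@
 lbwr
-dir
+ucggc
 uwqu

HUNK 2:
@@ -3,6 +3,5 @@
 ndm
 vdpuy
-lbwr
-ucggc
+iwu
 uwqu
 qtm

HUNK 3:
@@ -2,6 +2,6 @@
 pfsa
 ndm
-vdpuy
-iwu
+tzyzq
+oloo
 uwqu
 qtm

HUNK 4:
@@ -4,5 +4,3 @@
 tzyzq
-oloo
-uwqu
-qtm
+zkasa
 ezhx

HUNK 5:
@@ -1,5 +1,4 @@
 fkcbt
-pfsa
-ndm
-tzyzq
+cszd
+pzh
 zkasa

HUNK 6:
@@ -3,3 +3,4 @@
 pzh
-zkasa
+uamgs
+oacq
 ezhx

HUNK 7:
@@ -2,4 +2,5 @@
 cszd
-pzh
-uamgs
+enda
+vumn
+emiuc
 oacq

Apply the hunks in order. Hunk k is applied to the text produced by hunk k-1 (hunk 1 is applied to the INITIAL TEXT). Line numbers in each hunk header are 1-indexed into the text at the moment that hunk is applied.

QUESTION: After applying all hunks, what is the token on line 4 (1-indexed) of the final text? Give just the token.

Answer: vumn

Derivation:
Hunk 1: at line 5 remove [dir] add [ucggc] -> 9 lines: fkcbt pfsa ndm vdpuy lbwr ucggc uwqu qtm ezhx
Hunk 2: at line 3 remove [lbwr,ucggc] add [iwu] -> 8 lines: fkcbt pfsa ndm vdpuy iwu uwqu qtm ezhx
Hunk 3: at line 2 remove [vdpuy,iwu] add [tzyzq,oloo] -> 8 lines: fkcbt pfsa ndm tzyzq oloo uwqu qtm ezhx
Hunk 4: at line 4 remove [oloo,uwqu,qtm] add [zkasa] -> 6 lines: fkcbt pfsa ndm tzyzq zkasa ezhx
Hunk 5: at line 1 remove [pfsa,ndm,tzyzq] add [cszd,pzh] -> 5 lines: fkcbt cszd pzh zkasa ezhx
Hunk 6: at line 3 remove [zkasa] add [uamgs,oacq] -> 6 lines: fkcbt cszd pzh uamgs oacq ezhx
Hunk 7: at line 2 remove [pzh,uamgs] add [enda,vumn,emiuc] -> 7 lines: fkcbt cszd enda vumn emiuc oacq ezhx
Final line 4: vumn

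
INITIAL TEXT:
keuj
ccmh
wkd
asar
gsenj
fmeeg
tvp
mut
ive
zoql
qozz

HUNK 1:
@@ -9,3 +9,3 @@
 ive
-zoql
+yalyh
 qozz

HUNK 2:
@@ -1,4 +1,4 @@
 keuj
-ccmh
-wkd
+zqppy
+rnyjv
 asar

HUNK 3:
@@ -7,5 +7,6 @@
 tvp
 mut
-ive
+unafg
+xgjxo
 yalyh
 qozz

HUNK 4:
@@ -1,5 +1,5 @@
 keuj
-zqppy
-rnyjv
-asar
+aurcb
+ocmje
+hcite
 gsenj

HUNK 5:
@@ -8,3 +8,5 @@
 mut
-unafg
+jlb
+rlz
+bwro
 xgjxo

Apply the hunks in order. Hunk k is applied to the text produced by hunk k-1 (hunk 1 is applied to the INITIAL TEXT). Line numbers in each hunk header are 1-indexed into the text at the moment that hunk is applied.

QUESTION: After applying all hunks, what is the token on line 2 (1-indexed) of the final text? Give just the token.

Hunk 1: at line 9 remove [zoql] add [yalyh] -> 11 lines: keuj ccmh wkd asar gsenj fmeeg tvp mut ive yalyh qozz
Hunk 2: at line 1 remove [ccmh,wkd] add [zqppy,rnyjv] -> 11 lines: keuj zqppy rnyjv asar gsenj fmeeg tvp mut ive yalyh qozz
Hunk 3: at line 7 remove [ive] add [unafg,xgjxo] -> 12 lines: keuj zqppy rnyjv asar gsenj fmeeg tvp mut unafg xgjxo yalyh qozz
Hunk 4: at line 1 remove [zqppy,rnyjv,asar] add [aurcb,ocmje,hcite] -> 12 lines: keuj aurcb ocmje hcite gsenj fmeeg tvp mut unafg xgjxo yalyh qozz
Hunk 5: at line 8 remove [unafg] add [jlb,rlz,bwro] -> 14 lines: keuj aurcb ocmje hcite gsenj fmeeg tvp mut jlb rlz bwro xgjxo yalyh qozz
Final line 2: aurcb

Answer: aurcb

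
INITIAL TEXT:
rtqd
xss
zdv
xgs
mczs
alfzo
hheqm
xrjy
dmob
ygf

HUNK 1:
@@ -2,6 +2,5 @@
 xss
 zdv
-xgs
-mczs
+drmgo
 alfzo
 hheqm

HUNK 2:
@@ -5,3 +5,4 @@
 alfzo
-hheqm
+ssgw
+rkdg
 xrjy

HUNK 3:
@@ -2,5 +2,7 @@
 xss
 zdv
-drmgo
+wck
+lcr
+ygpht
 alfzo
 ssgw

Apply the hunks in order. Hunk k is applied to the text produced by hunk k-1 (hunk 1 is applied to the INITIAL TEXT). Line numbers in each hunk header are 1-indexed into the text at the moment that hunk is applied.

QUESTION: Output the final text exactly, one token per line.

Hunk 1: at line 2 remove [xgs,mczs] add [drmgo] -> 9 lines: rtqd xss zdv drmgo alfzo hheqm xrjy dmob ygf
Hunk 2: at line 5 remove [hheqm] add [ssgw,rkdg] -> 10 lines: rtqd xss zdv drmgo alfzo ssgw rkdg xrjy dmob ygf
Hunk 3: at line 2 remove [drmgo] add [wck,lcr,ygpht] -> 12 lines: rtqd xss zdv wck lcr ygpht alfzo ssgw rkdg xrjy dmob ygf

Answer: rtqd
xss
zdv
wck
lcr
ygpht
alfzo
ssgw
rkdg
xrjy
dmob
ygf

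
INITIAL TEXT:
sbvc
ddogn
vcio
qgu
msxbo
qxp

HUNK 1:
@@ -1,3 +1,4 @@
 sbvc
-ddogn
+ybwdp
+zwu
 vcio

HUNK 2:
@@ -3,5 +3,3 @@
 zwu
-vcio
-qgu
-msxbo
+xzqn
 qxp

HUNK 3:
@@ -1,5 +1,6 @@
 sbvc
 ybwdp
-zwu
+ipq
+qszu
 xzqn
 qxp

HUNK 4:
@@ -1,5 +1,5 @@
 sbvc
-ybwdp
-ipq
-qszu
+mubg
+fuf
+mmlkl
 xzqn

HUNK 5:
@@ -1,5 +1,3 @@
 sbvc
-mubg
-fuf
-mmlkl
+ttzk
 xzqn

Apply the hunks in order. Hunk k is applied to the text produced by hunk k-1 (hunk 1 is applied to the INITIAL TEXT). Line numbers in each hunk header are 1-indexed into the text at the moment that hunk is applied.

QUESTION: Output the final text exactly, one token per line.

Hunk 1: at line 1 remove [ddogn] add [ybwdp,zwu] -> 7 lines: sbvc ybwdp zwu vcio qgu msxbo qxp
Hunk 2: at line 3 remove [vcio,qgu,msxbo] add [xzqn] -> 5 lines: sbvc ybwdp zwu xzqn qxp
Hunk 3: at line 1 remove [zwu] add [ipq,qszu] -> 6 lines: sbvc ybwdp ipq qszu xzqn qxp
Hunk 4: at line 1 remove [ybwdp,ipq,qszu] add [mubg,fuf,mmlkl] -> 6 lines: sbvc mubg fuf mmlkl xzqn qxp
Hunk 5: at line 1 remove [mubg,fuf,mmlkl] add [ttzk] -> 4 lines: sbvc ttzk xzqn qxp

Answer: sbvc
ttzk
xzqn
qxp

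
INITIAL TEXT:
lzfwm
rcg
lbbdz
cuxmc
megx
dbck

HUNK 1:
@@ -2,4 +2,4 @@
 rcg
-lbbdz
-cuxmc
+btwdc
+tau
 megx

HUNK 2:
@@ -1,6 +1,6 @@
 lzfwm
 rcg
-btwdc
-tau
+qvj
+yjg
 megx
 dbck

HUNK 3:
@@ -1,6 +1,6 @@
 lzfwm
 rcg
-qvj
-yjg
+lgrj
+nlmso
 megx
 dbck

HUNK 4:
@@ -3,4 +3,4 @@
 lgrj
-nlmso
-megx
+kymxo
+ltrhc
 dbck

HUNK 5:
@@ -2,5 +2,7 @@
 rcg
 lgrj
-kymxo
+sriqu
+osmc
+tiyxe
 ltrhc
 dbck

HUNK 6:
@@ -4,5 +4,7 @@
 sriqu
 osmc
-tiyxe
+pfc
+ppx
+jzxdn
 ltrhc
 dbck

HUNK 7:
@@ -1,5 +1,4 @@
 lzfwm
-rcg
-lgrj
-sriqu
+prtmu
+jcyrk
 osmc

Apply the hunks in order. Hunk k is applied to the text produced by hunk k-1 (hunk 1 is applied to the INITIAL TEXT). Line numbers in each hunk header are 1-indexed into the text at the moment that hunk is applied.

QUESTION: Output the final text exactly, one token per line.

Answer: lzfwm
prtmu
jcyrk
osmc
pfc
ppx
jzxdn
ltrhc
dbck

Derivation:
Hunk 1: at line 2 remove [lbbdz,cuxmc] add [btwdc,tau] -> 6 lines: lzfwm rcg btwdc tau megx dbck
Hunk 2: at line 1 remove [btwdc,tau] add [qvj,yjg] -> 6 lines: lzfwm rcg qvj yjg megx dbck
Hunk 3: at line 1 remove [qvj,yjg] add [lgrj,nlmso] -> 6 lines: lzfwm rcg lgrj nlmso megx dbck
Hunk 4: at line 3 remove [nlmso,megx] add [kymxo,ltrhc] -> 6 lines: lzfwm rcg lgrj kymxo ltrhc dbck
Hunk 5: at line 2 remove [kymxo] add [sriqu,osmc,tiyxe] -> 8 lines: lzfwm rcg lgrj sriqu osmc tiyxe ltrhc dbck
Hunk 6: at line 4 remove [tiyxe] add [pfc,ppx,jzxdn] -> 10 lines: lzfwm rcg lgrj sriqu osmc pfc ppx jzxdn ltrhc dbck
Hunk 7: at line 1 remove [rcg,lgrj,sriqu] add [prtmu,jcyrk] -> 9 lines: lzfwm prtmu jcyrk osmc pfc ppx jzxdn ltrhc dbck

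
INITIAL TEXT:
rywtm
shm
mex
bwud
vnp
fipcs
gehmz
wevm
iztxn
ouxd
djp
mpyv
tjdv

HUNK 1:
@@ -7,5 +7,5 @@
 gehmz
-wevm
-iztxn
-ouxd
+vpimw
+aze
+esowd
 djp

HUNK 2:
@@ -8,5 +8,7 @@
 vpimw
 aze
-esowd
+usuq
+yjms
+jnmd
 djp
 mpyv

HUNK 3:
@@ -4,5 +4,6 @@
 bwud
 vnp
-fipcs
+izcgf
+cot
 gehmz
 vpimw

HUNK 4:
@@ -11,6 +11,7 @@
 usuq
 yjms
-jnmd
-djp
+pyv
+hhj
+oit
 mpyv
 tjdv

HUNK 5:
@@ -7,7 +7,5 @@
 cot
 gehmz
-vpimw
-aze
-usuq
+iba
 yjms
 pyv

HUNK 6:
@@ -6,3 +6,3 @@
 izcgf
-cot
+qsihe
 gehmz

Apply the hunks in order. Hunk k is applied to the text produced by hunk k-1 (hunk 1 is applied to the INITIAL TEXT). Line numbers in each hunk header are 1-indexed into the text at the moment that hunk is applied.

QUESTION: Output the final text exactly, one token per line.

Answer: rywtm
shm
mex
bwud
vnp
izcgf
qsihe
gehmz
iba
yjms
pyv
hhj
oit
mpyv
tjdv

Derivation:
Hunk 1: at line 7 remove [wevm,iztxn,ouxd] add [vpimw,aze,esowd] -> 13 lines: rywtm shm mex bwud vnp fipcs gehmz vpimw aze esowd djp mpyv tjdv
Hunk 2: at line 8 remove [esowd] add [usuq,yjms,jnmd] -> 15 lines: rywtm shm mex bwud vnp fipcs gehmz vpimw aze usuq yjms jnmd djp mpyv tjdv
Hunk 3: at line 4 remove [fipcs] add [izcgf,cot] -> 16 lines: rywtm shm mex bwud vnp izcgf cot gehmz vpimw aze usuq yjms jnmd djp mpyv tjdv
Hunk 4: at line 11 remove [jnmd,djp] add [pyv,hhj,oit] -> 17 lines: rywtm shm mex bwud vnp izcgf cot gehmz vpimw aze usuq yjms pyv hhj oit mpyv tjdv
Hunk 5: at line 7 remove [vpimw,aze,usuq] add [iba] -> 15 lines: rywtm shm mex bwud vnp izcgf cot gehmz iba yjms pyv hhj oit mpyv tjdv
Hunk 6: at line 6 remove [cot] add [qsihe] -> 15 lines: rywtm shm mex bwud vnp izcgf qsihe gehmz iba yjms pyv hhj oit mpyv tjdv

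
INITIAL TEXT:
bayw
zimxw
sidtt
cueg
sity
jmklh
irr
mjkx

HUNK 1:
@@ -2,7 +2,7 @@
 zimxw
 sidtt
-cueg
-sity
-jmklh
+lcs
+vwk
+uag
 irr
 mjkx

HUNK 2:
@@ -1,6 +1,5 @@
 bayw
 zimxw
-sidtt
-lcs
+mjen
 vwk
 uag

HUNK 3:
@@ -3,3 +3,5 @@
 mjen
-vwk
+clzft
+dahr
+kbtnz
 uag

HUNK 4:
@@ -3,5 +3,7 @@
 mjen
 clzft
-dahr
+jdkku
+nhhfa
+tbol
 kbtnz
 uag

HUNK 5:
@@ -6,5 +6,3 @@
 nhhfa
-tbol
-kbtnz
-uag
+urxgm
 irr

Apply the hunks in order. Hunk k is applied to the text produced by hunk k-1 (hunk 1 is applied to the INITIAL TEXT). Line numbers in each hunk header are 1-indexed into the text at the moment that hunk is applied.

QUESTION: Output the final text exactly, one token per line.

Hunk 1: at line 2 remove [cueg,sity,jmklh] add [lcs,vwk,uag] -> 8 lines: bayw zimxw sidtt lcs vwk uag irr mjkx
Hunk 2: at line 1 remove [sidtt,lcs] add [mjen] -> 7 lines: bayw zimxw mjen vwk uag irr mjkx
Hunk 3: at line 3 remove [vwk] add [clzft,dahr,kbtnz] -> 9 lines: bayw zimxw mjen clzft dahr kbtnz uag irr mjkx
Hunk 4: at line 3 remove [dahr] add [jdkku,nhhfa,tbol] -> 11 lines: bayw zimxw mjen clzft jdkku nhhfa tbol kbtnz uag irr mjkx
Hunk 5: at line 6 remove [tbol,kbtnz,uag] add [urxgm] -> 9 lines: bayw zimxw mjen clzft jdkku nhhfa urxgm irr mjkx

Answer: bayw
zimxw
mjen
clzft
jdkku
nhhfa
urxgm
irr
mjkx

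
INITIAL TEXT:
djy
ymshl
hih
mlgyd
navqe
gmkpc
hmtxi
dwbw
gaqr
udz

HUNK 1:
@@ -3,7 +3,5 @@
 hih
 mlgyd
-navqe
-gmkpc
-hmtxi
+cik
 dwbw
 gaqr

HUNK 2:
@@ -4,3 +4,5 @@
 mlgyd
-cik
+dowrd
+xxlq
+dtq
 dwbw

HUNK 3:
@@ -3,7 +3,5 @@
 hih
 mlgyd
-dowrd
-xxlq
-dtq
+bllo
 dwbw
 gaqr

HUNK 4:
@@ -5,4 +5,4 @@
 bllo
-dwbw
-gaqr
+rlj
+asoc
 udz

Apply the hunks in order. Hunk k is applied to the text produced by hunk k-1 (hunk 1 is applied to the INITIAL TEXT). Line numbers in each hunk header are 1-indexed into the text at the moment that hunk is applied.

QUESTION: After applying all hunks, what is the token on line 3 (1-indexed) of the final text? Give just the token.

Hunk 1: at line 3 remove [navqe,gmkpc,hmtxi] add [cik] -> 8 lines: djy ymshl hih mlgyd cik dwbw gaqr udz
Hunk 2: at line 4 remove [cik] add [dowrd,xxlq,dtq] -> 10 lines: djy ymshl hih mlgyd dowrd xxlq dtq dwbw gaqr udz
Hunk 3: at line 3 remove [dowrd,xxlq,dtq] add [bllo] -> 8 lines: djy ymshl hih mlgyd bllo dwbw gaqr udz
Hunk 4: at line 5 remove [dwbw,gaqr] add [rlj,asoc] -> 8 lines: djy ymshl hih mlgyd bllo rlj asoc udz
Final line 3: hih

Answer: hih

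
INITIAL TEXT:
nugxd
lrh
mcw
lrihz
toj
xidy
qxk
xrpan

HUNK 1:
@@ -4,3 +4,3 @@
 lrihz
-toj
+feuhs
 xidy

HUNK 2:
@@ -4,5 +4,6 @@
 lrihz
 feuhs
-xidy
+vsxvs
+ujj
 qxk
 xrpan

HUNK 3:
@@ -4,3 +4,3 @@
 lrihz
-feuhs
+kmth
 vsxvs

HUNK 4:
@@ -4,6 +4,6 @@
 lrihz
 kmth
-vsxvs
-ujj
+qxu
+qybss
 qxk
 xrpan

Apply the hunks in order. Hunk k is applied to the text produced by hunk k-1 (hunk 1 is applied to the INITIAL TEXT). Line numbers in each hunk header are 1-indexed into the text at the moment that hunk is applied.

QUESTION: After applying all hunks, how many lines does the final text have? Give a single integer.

Hunk 1: at line 4 remove [toj] add [feuhs] -> 8 lines: nugxd lrh mcw lrihz feuhs xidy qxk xrpan
Hunk 2: at line 4 remove [xidy] add [vsxvs,ujj] -> 9 lines: nugxd lrh mcw lrihz feuhs vsxvs ujj qxk xrpan
Hunk 3: at line 4 remove [feuhs] add [kmth] -> 9 lines: nugxd lrh mcw lrihz kmth vsxvs ujj qxk xrpan
Hunk 4: at line 4 remove [vsxvs,ujj] add [qxu,qybss] -> 9 lines: nugxd lrh mcw lrihz kmth qxu qybss qxk xrpan
Final line count: 9

Answer: 9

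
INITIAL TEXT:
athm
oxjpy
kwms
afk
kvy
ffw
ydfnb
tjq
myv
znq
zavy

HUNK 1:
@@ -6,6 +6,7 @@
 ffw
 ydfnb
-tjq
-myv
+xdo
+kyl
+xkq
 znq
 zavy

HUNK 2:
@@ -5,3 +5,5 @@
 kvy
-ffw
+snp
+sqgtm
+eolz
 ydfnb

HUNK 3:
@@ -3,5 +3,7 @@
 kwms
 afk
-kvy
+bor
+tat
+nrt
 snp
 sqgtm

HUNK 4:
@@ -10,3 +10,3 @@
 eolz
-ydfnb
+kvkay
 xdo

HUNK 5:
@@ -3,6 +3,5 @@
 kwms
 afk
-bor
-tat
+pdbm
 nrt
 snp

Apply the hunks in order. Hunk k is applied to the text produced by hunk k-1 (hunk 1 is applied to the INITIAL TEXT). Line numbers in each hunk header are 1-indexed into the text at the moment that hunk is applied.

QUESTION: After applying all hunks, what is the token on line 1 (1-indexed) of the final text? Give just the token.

Hunk 1: at line 6 remove [tjq,myv] add [xdo,kyl,xkq] -> 12 lines: athm oxjpy kwms afk kvy ffw ydfnb xdo kyl xkq znq zavy
Hunk 2: at line 5 remove [ffw] add [snp,sqgtm,eolz] -> 14 lines: athm oxjpy kwms afk kvy snp sqgtm eolz ydfnb xdo kyl xkq znq zavy
Hunk 3: at line 3 remove [kvy] add [bor,tat,nrt] -> 16 lines: athm oxjpy kwms afk bor tat nrt snp sqgtm eolz ydfnb xdo kyl xkq znq zavy
Hunk 4: at line 10 remove [ydfnb] add [kvkay] -> 16 lines: athm oxjpy kwms afk bor tat nrt snp sqgtm eolz kvkay xdo kyl xkq znq zavy
Hunk 5: at line 3 remove [bor,tat] add [pdbm] -> 15 lines: athm oxjpy kwms afk pdbm nrt snp sqgtm eolz kvkay xdo kyl xkq znq zavy
Final line 1: athm

Answer: athm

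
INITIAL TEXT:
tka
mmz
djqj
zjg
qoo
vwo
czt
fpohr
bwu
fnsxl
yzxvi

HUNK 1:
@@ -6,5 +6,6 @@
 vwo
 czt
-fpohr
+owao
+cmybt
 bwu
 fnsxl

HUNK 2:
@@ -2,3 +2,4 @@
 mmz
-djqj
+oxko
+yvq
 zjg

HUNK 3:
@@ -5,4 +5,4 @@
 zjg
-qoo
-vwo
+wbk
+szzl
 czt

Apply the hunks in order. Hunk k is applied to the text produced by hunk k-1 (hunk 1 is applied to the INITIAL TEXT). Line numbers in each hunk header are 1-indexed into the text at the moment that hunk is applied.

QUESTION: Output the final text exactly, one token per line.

Hunk 1: at line 6 remove [fpohr] add [owao,cmybt] -> 12 lines: tka mmz djqj zjg qoo vwo czt owao cmybt bwu fnsxl yzxvi
Hunk 2: at line 2 remove [djqj] add [oxko,yvq] -> 13 lines: tka mmz oxko yvq zjg qoo vwo czt owao cmybt bwu fnsxl yzxvi
Hunk 3: at line 5 remove [qoo,vwo] add [wbk,szzl] -> 13 lines: tka mmz oxko yvq zjg wbk szzl czt owao cmybt bwu fnsxl yzxvi

Answer: tka
mmz
oxko
yvq
zjg
wbk
szzl
czt
owao
cmybt
bwu
fnsxl
yzxvi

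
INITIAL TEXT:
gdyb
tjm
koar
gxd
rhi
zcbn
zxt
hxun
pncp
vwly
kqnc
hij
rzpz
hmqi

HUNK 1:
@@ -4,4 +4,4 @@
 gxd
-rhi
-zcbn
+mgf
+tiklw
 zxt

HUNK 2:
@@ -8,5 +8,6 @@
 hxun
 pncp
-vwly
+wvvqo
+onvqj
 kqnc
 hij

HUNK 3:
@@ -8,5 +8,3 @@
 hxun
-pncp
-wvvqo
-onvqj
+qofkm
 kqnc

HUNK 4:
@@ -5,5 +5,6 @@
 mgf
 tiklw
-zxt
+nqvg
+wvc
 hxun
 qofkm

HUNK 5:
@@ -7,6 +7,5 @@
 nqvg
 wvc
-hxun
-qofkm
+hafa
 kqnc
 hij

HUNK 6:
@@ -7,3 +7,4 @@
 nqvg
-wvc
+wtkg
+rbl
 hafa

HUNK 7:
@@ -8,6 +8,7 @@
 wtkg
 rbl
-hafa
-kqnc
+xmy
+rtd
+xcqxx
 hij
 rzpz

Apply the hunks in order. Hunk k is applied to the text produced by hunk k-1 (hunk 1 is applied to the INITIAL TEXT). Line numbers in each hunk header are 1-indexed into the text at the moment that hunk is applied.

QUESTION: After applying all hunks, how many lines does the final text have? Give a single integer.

Answer: 15

Derivation:
Hunk 1: at line 4 remove [rhi,zcbn] add [mgf,tiklw] -> 14 lines: gdyb tjm koar gxd mgf tiklw zxt hxun pncp vwly kqnc hij rzpz hmqi
Hunk 2: at line 8 remove [vwly] add [wvvqo,onvqj] -> 15 lines: gdyb tjm koar gxd mgf tiklw zxt hxun pncp wvvqo onvqj kqnc hij rzpz hmqi
Hunk 3: at line 8 remove [pncp,wvvqo,onvqj] add [qofkm] -> 13 lines: gdyb tjm koar gxd mgf tiklw zxt hxun qofkm kqnc hij rzpz hmqi
Hunk 4: at line 5 remove [zxt] add [nqvg,wvc] -> 14 lines: gdyb tjm koar gxd mgf tiklw nqvg wvc hxun qofkm kqnc hij rzpz hmqi
Hunk 5: at line 7 remove [hxun,qofkm] add [hafa] -> 13 lines: gdyb tjm koar gxd mgf tiklw nqvg wvc hafa kqnc hij rzpz hmqi
Hunk 6: at line 7 remove [wvc] add [wtkg,rbl] -> 14 lines: gdyb tjm koar gxd mgf tiklw nqvg wtkg rbl hafa kqnc hij rzpz hmqi
Hunk 7: at line 8 remove [hafa,kqnc] add [xmy,rtd,xcqxx] -> 15 lines: gdyb tjm koar gxd mgf tiklw nqvg wtkg rbl xmy rtd xcqxx hij rzpz hmqi
Final line count: 15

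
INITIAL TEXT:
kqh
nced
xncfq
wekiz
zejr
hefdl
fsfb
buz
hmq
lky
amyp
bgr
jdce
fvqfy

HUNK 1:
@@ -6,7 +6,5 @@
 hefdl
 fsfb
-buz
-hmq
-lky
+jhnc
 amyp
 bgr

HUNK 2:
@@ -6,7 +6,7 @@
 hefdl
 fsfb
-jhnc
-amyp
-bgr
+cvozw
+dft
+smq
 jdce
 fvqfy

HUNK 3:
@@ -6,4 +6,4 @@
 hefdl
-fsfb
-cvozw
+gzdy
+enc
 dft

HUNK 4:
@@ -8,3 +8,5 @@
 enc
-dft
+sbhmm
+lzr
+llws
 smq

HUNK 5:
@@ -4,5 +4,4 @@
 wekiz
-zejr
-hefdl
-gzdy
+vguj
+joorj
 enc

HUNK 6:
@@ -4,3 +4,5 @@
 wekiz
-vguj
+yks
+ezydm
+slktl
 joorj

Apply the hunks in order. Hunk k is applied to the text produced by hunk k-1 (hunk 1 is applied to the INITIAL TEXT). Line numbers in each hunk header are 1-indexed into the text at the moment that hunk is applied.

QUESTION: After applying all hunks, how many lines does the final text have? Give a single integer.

Hunk 1: at line 6 remove [buz,hmq,lky] add [jhnc] -> 12 lines: kqh nced xncfq wekiz zejr hefdl fsfb jhnc amyp bgr jdce fvqfy
Hunk 2: at line 6 remove [jhnc,amyp,bgr] add [cvozw,dft,smq] -> 12 lines: kqh nced xncfq wekiz zejr hefdl fsfb cvozw dft smq jdce fvqfy
Hunk 3: at line 6 remove [fsfb,cvozw] add [gzdy,enc] -> 12 lines: kqh nced xncfq wekiz zejr hefdl gzdy enc dft smq jdce fvqfy
Hunk 4: at line 8 remove [dft] add [sbhmm,lzr,llws] -> 14 lines: kqh nced xncfq wekiz zejr hefdl gzdy enc sbhmm lzr llws smq jdce fvqfy
Hunk 5: at line 4 remove [zejr,hefdl,gzdy] add [vguj,joorj] -> 13 lines: kqh nced xncfq wekiz vguj joorj enc sbhmm lzr llws smq jdce fvqfy
Hunk 6: at line 4 remove [vguj] add [yks,ezydm,slktl] -> 15 lines: kqh nced xncfq wekiz yks ezydm slktl joorj enc sbhmm lzr llws smq jdce fvqfy
Final line count: 15

Answer: 15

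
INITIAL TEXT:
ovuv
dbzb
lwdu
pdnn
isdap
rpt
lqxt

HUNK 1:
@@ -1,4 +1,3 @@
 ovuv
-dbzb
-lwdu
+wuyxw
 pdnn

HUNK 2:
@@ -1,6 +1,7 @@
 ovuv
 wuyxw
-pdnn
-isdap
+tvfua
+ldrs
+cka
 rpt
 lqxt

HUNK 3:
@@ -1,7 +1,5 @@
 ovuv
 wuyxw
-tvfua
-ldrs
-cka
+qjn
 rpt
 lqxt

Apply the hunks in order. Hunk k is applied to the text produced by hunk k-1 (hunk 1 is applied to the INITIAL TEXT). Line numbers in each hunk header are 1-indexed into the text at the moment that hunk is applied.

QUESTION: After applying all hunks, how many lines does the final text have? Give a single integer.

Answer: 5

Derivation:
Hunk 1: at line 1 remove [dbzb,lwdu] add [wuyxw] -> 6 lines: ovuv wuyxw pdnn isdap rpt lqxt
Hunk 2: at line 1 remove [pdnn,isdap] add [tvfua,ldrs,cka] -> 7 lines: ovuv wuyxw tvfua ldrs cka rpt lqxt
Hunk 3: at line 1 remove [tvfua,ldrs,cka] add [qjn] -> 5 lines: ovuv wuyxw qjn rpt lqxt
Final line count: 5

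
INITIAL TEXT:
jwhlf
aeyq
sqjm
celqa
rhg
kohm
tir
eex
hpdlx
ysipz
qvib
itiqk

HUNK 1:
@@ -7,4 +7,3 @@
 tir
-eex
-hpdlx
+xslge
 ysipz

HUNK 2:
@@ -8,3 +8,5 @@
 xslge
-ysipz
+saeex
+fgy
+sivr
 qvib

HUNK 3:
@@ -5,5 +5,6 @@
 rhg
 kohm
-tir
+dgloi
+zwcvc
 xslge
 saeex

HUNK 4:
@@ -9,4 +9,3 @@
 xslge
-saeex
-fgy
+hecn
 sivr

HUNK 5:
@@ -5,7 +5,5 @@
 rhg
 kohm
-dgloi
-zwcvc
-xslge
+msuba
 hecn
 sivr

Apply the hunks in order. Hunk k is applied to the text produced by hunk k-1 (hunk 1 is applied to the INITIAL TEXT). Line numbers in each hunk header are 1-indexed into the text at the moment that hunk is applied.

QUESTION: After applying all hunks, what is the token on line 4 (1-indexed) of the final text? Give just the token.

Answer: celqa

Derivation:
Hunk 1: at line 7 remove [eex,hpdlx] add [xslge] -> 11 lines: jwhlf aeyq sqjm celqa rhg kohm tir xslge ysipz qvib itiqk
Hunk 2: at line 8 remove [ysipz] add [saeex,fgy,sivr] -> 13 lines: jwhlf aeyq sqjm celqa rhg kohm tir xslge saeex fgy sivr qvib itiqk
Hunk 3: at line 5 remove [tir] add [dgloi,zwcvc] -> 14 lines: jwhlf aeyq sqjm celqa rhg kohm dgloi zwcvc xslge saeex fgy sivr qvib itiqk
Hunk 4: at line 9 remove [saeex,fgy] add [hecn] -> 13 lines: jwhlf aeyq sqjm celqa rhg kohm dgloi zwcvc xslge hecn sivr qvib itiqk
Hunk 5: at line 5 remove [dgloi,zwcvc,xslge] add [msuba] -> 11 lines: jwhlf aeyq sqjm celqa rhg kohm msuba hecn sivr qvib itiqk
Final line 4: celqa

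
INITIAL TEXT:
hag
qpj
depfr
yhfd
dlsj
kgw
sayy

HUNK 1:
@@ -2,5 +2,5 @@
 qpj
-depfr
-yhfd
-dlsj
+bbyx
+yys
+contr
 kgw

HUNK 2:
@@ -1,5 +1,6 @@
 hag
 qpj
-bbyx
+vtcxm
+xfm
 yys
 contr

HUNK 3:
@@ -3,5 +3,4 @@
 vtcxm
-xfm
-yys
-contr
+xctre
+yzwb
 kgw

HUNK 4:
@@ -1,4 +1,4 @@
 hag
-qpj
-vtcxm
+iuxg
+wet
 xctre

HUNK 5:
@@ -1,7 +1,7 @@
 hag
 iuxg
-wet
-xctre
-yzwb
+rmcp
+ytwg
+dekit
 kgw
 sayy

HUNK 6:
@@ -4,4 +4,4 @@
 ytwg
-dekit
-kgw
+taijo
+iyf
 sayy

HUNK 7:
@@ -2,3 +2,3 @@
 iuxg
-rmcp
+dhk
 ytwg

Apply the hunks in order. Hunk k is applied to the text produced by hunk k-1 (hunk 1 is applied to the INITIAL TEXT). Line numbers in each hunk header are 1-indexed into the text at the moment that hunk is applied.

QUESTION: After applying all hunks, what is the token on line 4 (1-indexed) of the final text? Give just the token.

Hunk 1: at line 2 remove [depfr,yhfd,dlsj] add [bbyx,yys,contr] -> 7 lines: hag qpj bbyx yys contr kgw sayy
Hunk 2: at line 1 remove [bbyx] add [vtcxm,xfm] -> 8 lines: hag qpj vtcxm xfm yys contr kgw sayy
Hunk 3: at line 3 remove [xfm,yys,contr] add [xctre,yzwb] -> 7 lines: hag qpj vtcxm xctre yzwb kgw sayy
Hunk 4: at line 1 remove [qpj,vtcxm] add [iuxg,wet] -> 7 lines: hag iuxg wet xctre yzwb kgw sayy
Hunk 5: at line 1 remove [wet,xctre,yzwb] add [rmcp,ytwg,dekit] -> 7 lines: hag iuxg rmcp ytwg dekit kgw sayy
Hunk 6: at line 4 remove [dekit,kgw] add [taijo,iyf] -> 7 lines: hag iuxg rmcp ytwg taijo iyf sayy
Hunk 7: at line 2 remove [rmcp] add [dhk] -> 7 lines: hag iuxg dhk ytwg taijo iyf sayy
Final line 4: ytwg

Answer: ytwg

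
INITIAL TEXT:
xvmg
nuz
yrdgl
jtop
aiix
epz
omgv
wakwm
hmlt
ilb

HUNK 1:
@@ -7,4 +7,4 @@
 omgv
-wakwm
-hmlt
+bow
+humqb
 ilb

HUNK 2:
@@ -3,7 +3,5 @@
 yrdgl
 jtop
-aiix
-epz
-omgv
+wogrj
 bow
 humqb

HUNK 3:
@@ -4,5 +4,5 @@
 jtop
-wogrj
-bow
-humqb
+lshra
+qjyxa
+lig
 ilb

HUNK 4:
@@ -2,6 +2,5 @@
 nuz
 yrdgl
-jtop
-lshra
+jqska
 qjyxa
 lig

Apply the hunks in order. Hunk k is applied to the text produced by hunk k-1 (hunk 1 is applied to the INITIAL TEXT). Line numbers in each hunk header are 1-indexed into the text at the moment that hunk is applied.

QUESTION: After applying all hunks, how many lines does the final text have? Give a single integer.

Answer: 7

Derivation:
Hunk 1: at line 7 remove [wakwm,hmlt] add [bow,humqb] -> 10 lines: xvmg nuz yrdgl jtop aiix epz omgv bow humqb ilb
Hunk 2: at line 3 remove [aiix,epz,omgv] add [wogrj] -> 8 lines: xvmg nuz yrdgl jtop wogrj bow humqb ilb
Hunk 3: at line 4 remove [wogrj,bow,humqb] add [lshra,qjyxa,lig] -> 8 lines: xvmg nuz yrdgl jtop lshra qjyxa lig ilb
Hunk 4: at line 2 remove [jtop,lshra] add [jqska] -> 7 lines: xvmg nuz yrdgl jqska qjyxa lig ilb
Final line count: 7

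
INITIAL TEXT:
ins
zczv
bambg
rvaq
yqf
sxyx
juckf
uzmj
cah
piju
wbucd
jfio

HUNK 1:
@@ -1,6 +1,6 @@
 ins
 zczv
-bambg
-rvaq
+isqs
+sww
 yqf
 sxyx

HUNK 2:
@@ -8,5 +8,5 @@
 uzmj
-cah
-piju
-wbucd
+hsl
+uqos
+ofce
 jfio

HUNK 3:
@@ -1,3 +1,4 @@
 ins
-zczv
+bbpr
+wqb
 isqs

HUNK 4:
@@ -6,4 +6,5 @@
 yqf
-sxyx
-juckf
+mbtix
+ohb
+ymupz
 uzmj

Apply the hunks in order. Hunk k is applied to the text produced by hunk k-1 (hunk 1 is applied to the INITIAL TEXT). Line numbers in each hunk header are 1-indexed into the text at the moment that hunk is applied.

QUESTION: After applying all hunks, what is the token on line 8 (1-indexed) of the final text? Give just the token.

Hunk 1: at line 1 remove [bambg,rvaq] add [isqs,sww] -> 12 lines: ins zczv isqs sww yqf sxyx juckf uzmj cah piju wbucd jfio
Hunk 2: at line 8 remove [cah,piju,wbucd] add [hsl,uqos,ofce] -> 12 lines: ins zczv isqs sww yqf sxyx juckf uzmj hsl uqos ofce jfio
Hunk 3: at line 1 remove [zczv] add [bbpr,wqb] -> 13 lines: ins bbpr wqb isqs sww yqf sxyx juckf uzmj hsl uqos ofce jfio
Hunk 4: at line 6 remove [sxyx,juckf] add [mbtix,ohb,ymupz] -> 14 lines: ins bbpr wqb isqs sww yqf mbtix ohb ymupz uzmj hsl uqos ofce jfio
Final line 8: ohb

Answer: ohb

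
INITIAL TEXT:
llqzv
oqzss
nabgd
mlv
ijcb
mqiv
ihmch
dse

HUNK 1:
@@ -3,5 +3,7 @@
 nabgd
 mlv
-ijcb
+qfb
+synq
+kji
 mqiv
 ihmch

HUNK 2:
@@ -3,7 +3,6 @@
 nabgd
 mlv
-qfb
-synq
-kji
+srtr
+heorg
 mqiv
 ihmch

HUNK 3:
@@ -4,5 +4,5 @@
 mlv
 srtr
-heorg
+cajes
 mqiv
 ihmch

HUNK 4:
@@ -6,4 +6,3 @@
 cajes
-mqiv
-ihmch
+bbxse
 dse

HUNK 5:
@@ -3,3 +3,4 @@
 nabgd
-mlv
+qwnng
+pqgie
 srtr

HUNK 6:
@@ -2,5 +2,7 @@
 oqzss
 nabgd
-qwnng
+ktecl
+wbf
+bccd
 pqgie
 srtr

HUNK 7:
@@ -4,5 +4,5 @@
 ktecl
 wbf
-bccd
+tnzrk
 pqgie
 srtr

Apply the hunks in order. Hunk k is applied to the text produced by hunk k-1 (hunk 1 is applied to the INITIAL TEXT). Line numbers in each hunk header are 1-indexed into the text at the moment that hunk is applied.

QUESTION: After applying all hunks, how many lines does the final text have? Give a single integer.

Answer: 11

Derivation:
Hunk 1: at line 3 remove [ijcb] add [qfb,synq,kji] -> 10 lines: llqzv oqzss nabgd mlv qfb synq kji mqiv ihmch dse
Hunk 2: at line 3 remove [qfb,synq,kji] add [srtr,heorg] -> 9 lines: llqzv oqzss nabgd mlv srtr heorg mqiv ihmch dse
Hunk 3: at line 4 remove [heorg] add [cajes] -> 9 lines: llqzv oqzss nabgd mlv srtr cajes mqiv ihmch dse
Hunk 4: at line 6 remove [mqiv,ihmch] add [bbxse] -> 8 lines: llqzv oqzss nabgd mlv srtr cajes bbxse dse
Hunk 5: at line 3 remove [mlv] add [qwnng,pqgie] -> 9 lines: llqzv oqzss nabgd qwnng pqgie srtr cajes bbxse dse
Hunk 6: at line 2 remove [qwnng] add [ktecl,wbf,bccd] -> 11 lines: llqzv oqzss nabgd ktecl wbf bccd pqgie srtr cajes bbxse dse
Hunk 7: at line 4 remove [bccd] add [tnzrk] -> 11 lines: llqzv oqzss nabgd ktecl wbf tnzrk pqgie srtr cajes bbxse dse
Final line count: 11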